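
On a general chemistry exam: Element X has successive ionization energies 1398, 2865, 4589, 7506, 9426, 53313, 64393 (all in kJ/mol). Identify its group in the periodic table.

Group 15

Look for the largest jump between consecutive ionization energies: IE6/IE5 ≈ 5.7, far larger than any earlier ratio.
That jump marks the point where a core electron is being removed. So the atom has 5 valence electrons.
A main-group element with 5 valence electrons is in group 15.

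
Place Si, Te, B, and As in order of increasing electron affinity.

B, As, Si, Te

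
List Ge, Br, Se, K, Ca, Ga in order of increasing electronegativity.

EN rises left→right (higher Z_eff, smaller atoms) and falls top→bottom (larger, more shielded atoms).
All lie in period 4, so electronegativity increases left to right.
So from lowest to highest: K < Ca < Ga < Ge < Se < Br.

K, Ca, Ga, Ge, Se, Br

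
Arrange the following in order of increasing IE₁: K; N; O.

N is in period 2, group 15; O is in period 2, group 16; K is in period 4, group 1.
Removing the outermost electron gets harder across a period and easier down a group.
Neither a single period nor a single group — weigh both effects.
O > K: both effects reinforce here, so O is clearly the higher of the two.
N > O: this pair runs against the simple trend — see the exception note.
Note the exception: N has a higher first ionization energy than O, contrary to the simple trend — pairing an electron in O's 2p⁴ costs repulsion energy, so O ionizes more easily than half-filled N (2p³).
Tabulated first ionization energy (kJ/mol): N 1402, O 1314, K 419.
So from lowest to highest: K < O < N.

K, O, N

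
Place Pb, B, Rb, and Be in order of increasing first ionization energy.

Rb < Pb < B < Be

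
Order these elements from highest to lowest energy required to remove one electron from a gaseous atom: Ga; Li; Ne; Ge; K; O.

Ne > O > Ge > Ga > Li > K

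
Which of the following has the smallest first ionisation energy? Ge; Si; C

Ge

C is in period 2, group 14; Si is in period 3, group 14; Ge is in period 4, group 14.
Removing the outermost electron gets harder across a period and easier down a group.
All are in group 14, so first ionization energy increases up the group.
The smallest first ionisation energy among these belongs to Ge.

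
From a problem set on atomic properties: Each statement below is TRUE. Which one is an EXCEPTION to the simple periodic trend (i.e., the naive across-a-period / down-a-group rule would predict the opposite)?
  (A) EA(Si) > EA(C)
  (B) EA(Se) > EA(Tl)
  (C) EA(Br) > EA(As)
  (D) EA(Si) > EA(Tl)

(A)

The general trend: electron affinity increases across a period and decreases down a group.
(A) Si (period 3, group 14) vs C (period 2, group 14): the stated order contradicts the simple trend.
(B) Se (period 4, group 16) vs Tl (period 6, group 13): the stated order agrees with the simple trend.
(C) Br (period 4, group 17) vs As (period 4, group 15): the stated order agrees with the simple trend.
(D) Si (period 3, group 14) vs Tl (period 6, group 13): the stated order agrees with the simple trend.
The exception is (A): Si's larger, more diffuse 3p orbitals accept an added electron slightly more readily than C's compact 2p.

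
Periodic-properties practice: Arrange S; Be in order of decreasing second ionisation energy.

The second ionization energy removes an electron from the +1 ion. For each element: S⁺ still has 5 valence electrons; Be⁺ still has 1 valence electron.
All are still removing valence electrons, so compare the +1 ions as you would atoms: IE_2 generally rises across a period (higher Z_eff) and falls down a group (larger shell), subject to the usual subshell exceptions.
Valence configurations: S⁺ [Ne]3s²3p³, Be⁺ [He]2s¹.
Approximate IE_2 values (kJ/mol): S 2252, Be 1757.
Overall IE_2 order: Be < S.

S, Be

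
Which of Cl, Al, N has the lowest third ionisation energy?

Al

After 2 electrons have been removed, what remains? Cl²⁺ still has 5 valence electrons; Al²⁺ still has 1 valence electron; N²⁺ still has 3 valence electrons.
All are still removing valence electrons, so compare the +2 ions as you would atoms: IE_3 generally rises across a period (higher Z_eff) and falls down a group (larger shell), subject to the usual subshell exceptions.
Valence configurations: Cl²⁺ [Ne]3s²3p³, Al²⁺ [Ne]3s¹, N²⁺ [He]2s²2p¹.
The numbers (kJ/mol): Cl 3822, Al 2745, N 4578.
Hence IE_3: Al < Cl < N.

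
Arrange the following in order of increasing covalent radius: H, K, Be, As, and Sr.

H is in period 1, group 1; Be is in period 2, group 2; K is in period 4, group 1; As is in period 4, group 15; Sr is in period 5, group 2.
Across a period the added protons contract the valence shell; down a group each new principal shell makes the atom larger.
Here both period and group differ, so the two effects have to be weighed against each other.
Be > H: the two effects oppose for this pair; the down-group effect wins (102 vs 32 pm).
As > Be: period and group pull opposite ways; the down-group shift dominates (121 vs 102 pm).
Sr > As: relative to As, both the across-period and down-group shifts push Sr's atomic radius up.
K > Sr: period and group pull opposite ways; the across-period shift dominates (196 vs 185 pm).
Approximate values (pm): H 32, Be 102, K 196, As 121, Sr 185.
So from smallest to largest: H < Be < As < Sr < K.

H < Be < As < Sr < K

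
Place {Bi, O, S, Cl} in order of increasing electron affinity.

Bi < O < S < Cl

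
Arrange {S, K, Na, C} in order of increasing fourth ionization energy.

IE_4 is the cost of taking one more electron from the +3 cation: S³⁺ still has 3 valence electrons; K³⁺ is already 2 electrons into the core; Na³⁺ is already 2 electrons into the core; C³⁺ still has 1 valence electron.
Usually core removal costs more than valence removal, but here the competition is close: a tightly held n=2 valence electron can cost more to remove than an n=3 core electron, so the actual values have to decide it.
Valence configurations: S³⁺ [Ne]3s²3p¹, C³⁺ [He]2s¹.
The numbers (kJ/mol): S 4556, K 5877, Na 9543, C 6223.
So the fourth ionization energies run S < K < C < Na.

S < K < C < Na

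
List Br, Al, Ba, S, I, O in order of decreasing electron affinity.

Br > I > S > O > Al > Ba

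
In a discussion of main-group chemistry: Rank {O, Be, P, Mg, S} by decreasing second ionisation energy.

O > S > P > Be > Mg

IE_2 is the cost of taking one more electron from the +1 cation: O⁺ still has 5 valence electrons; Be⁺ still has 1 valence electron; P⁺ still has 4 valence electrons; Mg⁺ still has 1 valence electron; S⁺ still has 5 valence electrons.
All are still removing valence electrons, so compare the +1 ions as you would atoms: IE_2 generally rises across a period (higher Z_eff) and falls down a group (larger shell), subject to the usual subshell exceptions.
Valence configurations: O⁺ [He]2s²2p³, Be⁺ [He]2s¹, P⁺ [Ne]3s²3p², Mg⁺ [Ne]3s¹, S⁺ [Ne]3s²3p³.
Tabulated IE_2 (kJ/mol): O 3388, Be 1757, P 1907, Mg 1451, S 2252.
Overall IE_2 order: Mg < Be < P < S < O.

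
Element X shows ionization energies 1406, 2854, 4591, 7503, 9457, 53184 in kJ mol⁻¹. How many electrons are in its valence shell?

5

Look for the largest jump between consecutive ionization energies: IE6/IE5 ≈ 5.6, far larger than any earlier ratio.
That jump marks the point where a core electron is being removed. So the atom has 5 valence electrons.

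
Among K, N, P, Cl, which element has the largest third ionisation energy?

Consider each +2 ion: K²⁺ is already 1 electron into the core; N²⁺ still has 3 valence electrons; P²⁺ still has 3 valence electrons; Cl²⁺ still has 5 valence electrons.
Usually core removal costs more than valence removal, but here the competition is close: a tightly held n=2 valence electron can cost more to remove than an n=3 core electron, so the actual values have to decide it.
Valence configurations: N²⁺ [He]2s²2p¹, P²⁺ [Ne]3s²3p¹, Cl²⁺ [Ne]3s²3p³.
Approximate IE_3 values (kJ/mol): K 4420, N 4578, P 2914, Cl 3822.
Hence IE_3: P < Cl < K < N.

N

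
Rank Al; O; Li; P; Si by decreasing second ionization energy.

Li > O > P > Al > Si

Consider each +1 ion: Al⁺ still has 2 valence electrons; O⁺ still has 5 valence electrons; Li⁺ is the bare [He] core; P⁺ still has 4 valence electrons; Si⁺ still has 3 valence electrons.
Pulling an electron out of a noble-gas core costs far more than removing a remaining valence electron, so Li sits at the high end of IE_2.
Valence configurations: Al⁺ [Ne]3s², O⁺ [He]2s²2p³, P⁺ [Ne]3s²3p², Si⁺ [Ne]3s²3p¹.
Si⁺ loses a lone 3p electron whereas Al⁺ must break into a filled 3s² pair, so IE_2(Al) > IE_2(Si) even though Si has the higher nuclear charge.
The numbers (kJ/mol): Al 1817, O 3388, Li 7298, P 1907, Si 1577.
So the second ionization energies run Si < Al < P < O < Li.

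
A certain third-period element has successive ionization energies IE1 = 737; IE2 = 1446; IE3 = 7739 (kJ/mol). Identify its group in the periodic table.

Group 2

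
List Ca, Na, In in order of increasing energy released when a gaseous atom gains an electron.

Na is in period 3, group 1; Ca is in period 4, group 2; In is in period 5, group 13.
Adding an electron releases more energy for atoms nearer the top right (short of the noble gases).
A diagonal step moves right (one effect) and down (the opposite effect) at once.
In > Ca: the two effects oppose for this pair; the across-period effect wins (29 vs 2 kJ/mol).
Na > In: period and group pull opposite ways; the down-group shift dominates (53 vs 29 kJ/mol).
For reference (kJ/mol): Na 53, Ca 2, In 29.
So from lowest to highest: Ca < In < Na.

Ca, In, Na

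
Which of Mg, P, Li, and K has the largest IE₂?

Li

The second ionization energy removes an electron from the +1 ion. For each element: Mg⁺ still has 1 valence electron; P⁺ still has 4 valence electrons; Li⁺ is the bare [He] core; K⁺ is the bare [Ar] core.
Pulling an electron out of a noble-gas core costs far more than removing a remaining valence electron, so K and Li sit at the high end of IE_2.
Valence configurations: Mg⁺ [Ne]3s¹, P⁺ [Ne]3s²3p².
The numbers (kJ/mol): Mg 1451, P 1907, Li 7298, K 3052.
So the second ionization energies run Mg < P < K < Li.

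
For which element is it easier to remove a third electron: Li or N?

After 2 electrons have been removed, what remains? Li²⁺ is already 1 electron into the core; N²⁺ still has 3 valence electrons.
Core electrons are held far more tightly than valence electrons, so Li tops the IE_3 order.
Approximate IE_3 values (kJ/mol): Li 11815, N 4578.
Overall IE_3 order: N < Li.

N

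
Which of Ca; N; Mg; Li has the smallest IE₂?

Consider each +1 ion: Ca⁺ still has 1 valence electron; N⁺ still has 4 valence electrons; Mg⁺ still has 1 valence electron; Li⁺ is the bare [He] core.
Breaking into a closed-shell core is much more expensive than removing a leftover valence electron — Li has the largest IE_2 here.
Valence configurations: Ca⁺ [Ar]4s¹, N⁺ [He]2s²2p², Mg⁺ [Ne]3s¹.
Tabulated IE_2 (kJ/mol): Ca 1145, N 2856, Mg 1451, Li 7298.
Overall IE_2 order: Ca < Mg < N < Li.

Ca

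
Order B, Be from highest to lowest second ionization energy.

B > Be

The second ionization energy removes an electron from the +1 ion. For each element: B⁺ still has 2 valence electrons; Be⁺ still has 1 valence electron.
All are still removing valence electrons, so compare the +1 ions as you would atoms: IE_2 generally rises across a period (higher Z_eff) and falls down a group (larger shell), subject to the usual subshell exceptions.
Valence configurations: B⁺ [He]2s², Be⁺ [He]2s¹.
Tabulated IE_2 (kJ/mol): B 2427, Be 1757.
So the second ionization energies run Be < B.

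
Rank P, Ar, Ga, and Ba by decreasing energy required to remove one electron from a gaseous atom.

IE₁ increases left→right with effective nuclear charge and decreases top→bottom as the valence shell moves farther out.
Here both period and group differ, so the two effects have to be weighed against each other.
Ga > Ba: relative to Ba, both the across-period and down-group shifts push Ga's first ionization energy up.
P > Ga: relative to Ga, both the across-period and down-group shifts push P's first ionization energy up.
Ar > P: both are in period 3; the period trend gives Ar the larger value.
Tabulated first ionization energy (kJ/mol): P 1012, Ar 1521, Ga 579, Ba 503.
So from highest to lowest: Ar > P > Ga > Ba.

Ar > P > Ga > Ba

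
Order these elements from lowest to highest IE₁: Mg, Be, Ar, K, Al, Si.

K < Al < Mg < Si < Be < Ar

Be is in period 2, group 2; Mg is in period 3, group 2; Al is in period 3, group 13; Si is in period 3, group 14; Ar is in period 3, group 18; K is in period 4, group 1.
Across a period the outer electron is held more tightly (higher IE₁); down a group it sits in a higher shell, more shielded, and comes off more easily.
These span different periods and groups, so the two trends combine.
Al > K: both effects reinforce here, so Al is clearly the higher of the two.
Mg > Al: this pair runs against the simple trend — see the exception note.
Si > Mg: Si lies to the right of Mg in period 3, so the across-period effect alone puts Si higher.
Be > Si: the two effects oppose for this pair; the down-group effect wins (900 vs 786 kJ/mol).
Ar > Be: period and group pull opposite ways; the across-period shift dominates (1521 vs 900 kJ/mol).
Note the exception: Mg has a higher first ionization energy than Al, contrary to the simple trend — Al's single 3p electron is easier to remove than one from Mg's filled 3s².
Approximate values (kJ/mol): Be 900, Mg 738, Al 578, Si 786, Ar 1521, K 419.
So from lowest to highest: K < Al < Mg < Si < Be < Ar.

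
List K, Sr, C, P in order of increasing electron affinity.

C is in period 2, group 14; P is in period 3, group 15; K is in period 4, group 1; Sr is in period 5, group 2.
Adding an electron releases more energy for atoms nearer the top right (short of the noble gases).
Neither a single period nor a single group — weigh both effects.
K > Sr: period and group pull opposite ways; the down-group shift dominates (48 vs 5 kJ/mol).
P > K: relative to K, both the across-period and down-group shifts push P's electron affinity up.
C > P: period and group pull opposite ways; the down-group shift dominates (122 vs 72 kJ/mol).
Tabulated electron affinity (kJ/mol): C 122, P 72, K 48, Sr 5.
So from lowest to highest: Sr < K < P < C.

Sr < K < P < C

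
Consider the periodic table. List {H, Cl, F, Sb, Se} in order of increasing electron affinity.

H < Sb < Se < F < Cl

Electron affinity generally becomes more exothermic across a period toward the halogens and less exothermic down a group.
These span different periods and groups, so the two trends combine.
Sb > H: period and group pull opposite ways; the across-period shift dominates (103 vs 73 kJ/mol).
Se > Sb: relative to Sb, both the across-period and down-group shifts push Se's electron affinity up.
F > Se: both effects reinforce here, so F is clearly the higher of the two.
Cl > F: this pair runs against the simple trend — see the exception note.
Note the exception: Cl has a higher electron affinity than F, contrary to the simple trend — F's small 2p subshell makes the incoming electron feel strong e⁻–e⁻ repulsion, so Cl actually releases more energy on gaining an electron.
Approximate values (kJ/mol): H 73, F 328, Cl 349, Se 195, Sb 103.
So from lowest to highest: H < Sb < Se < F < Cl.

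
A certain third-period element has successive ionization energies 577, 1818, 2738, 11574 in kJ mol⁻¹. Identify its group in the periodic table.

Look for the largest jump between consecutive ionization energies: IE4/IE3 ≈ 4.2, far larger than any earlier ratio.
That jump marks the point where a core electron is being removed. So the atom has 3 valence electrons.
A main-group element with 3 valence electrons is in group 13.

Group 13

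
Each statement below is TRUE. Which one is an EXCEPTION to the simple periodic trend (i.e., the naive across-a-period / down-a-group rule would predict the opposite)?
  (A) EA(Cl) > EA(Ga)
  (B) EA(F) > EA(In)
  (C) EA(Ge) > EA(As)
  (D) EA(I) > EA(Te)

(C)

The general trend: electron affinity increases across a period and decreases down a group.
(A) Cl (period 3, group 17) vs Ga (period 4, group 13): the stated order agrees with the simple trend.
(B) F (period 2, group 17) vs In (period 5, group 13): the stated order agrees with the simple trend.
(C) Ge (period 4, group 14) vs As (period 4, group 15): the stated order contradicts the simple trend.
(D) I (period 5, group 17) vs Te (period 5, group 16): the stated order agrees with the simple trend.
The exception is (C): adding an electron to As's half-filled 4p³ is unfavourable, so Ge (4p²) has the more exothermic EA.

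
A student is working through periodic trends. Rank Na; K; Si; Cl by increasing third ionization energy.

Si < Cl < K < Na

After 2 electrons have been removed, what remains? Na²⁺ is already 1 electron into the core; K²⁺ is already 1 electron into the core; Si²⁺ still has 2 valence electrons; Cl²⁺ still has 5 valence electrons.
Breaking into a closed-shell core is much more expensive than removing a leftover valence electron — K and Na have the largest IE_3 here.
Valence configurations: Si²⁺ [Ne]3s², Cl²⁺ [Ne]3s²3p³.
Approximate IE_3 values (kJ/mol): Na 6910, K 4420, Si 3232, Cl 3822.
Hence IE_3: Si < Cl < K < Na.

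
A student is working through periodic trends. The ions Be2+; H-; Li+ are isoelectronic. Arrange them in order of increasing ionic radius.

Be2+ < Li+ < H-

All of these have 2 electrons, so size is governed by nuclear charge alone: the more protons, the stronger the pull on the same electron cloud, and the smaller the ion.
Nuclear charges: Be2+ (Z=4), Li+ (Z=3), H- (Z=1).
Smallest to largest: Be2+ < Li+ < H-.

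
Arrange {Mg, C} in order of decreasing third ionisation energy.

Mg > C

Consider each +2 ion: Mg²⁺ is the bare [Ne] core; C²⁺ still has 2 valence electrons.
Breaking into a closed-shell core is much more expensive than removing a leftover valence electron — Mg has the largest IE_3 here.
The numbers (kJ/mol): Mg 7733, C 4620.
Hence IE_3: C < Mg.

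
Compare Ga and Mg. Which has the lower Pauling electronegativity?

Mg

Mg is in period 3, group 2; Ga is in period 4, group 13.
Atoms toward the upper right of the periodic table pull bonding electrons most strongly.
A diagonal step moves right (one effect) and down (the opposite effect) at once.
Ga > Mg: period and group pull opposite ways; the across-period shift dominates (1.81 vs 1.31).
Approximate values (Pauling): Mg 1.31, Ga 1.81.
So Mg has the lower Pauling electronegativity (Mg < Ga).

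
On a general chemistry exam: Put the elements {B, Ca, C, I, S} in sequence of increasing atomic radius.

Atomic radius shrinks across a period as nuclear charge pulls the same shell inward, and grows down a group as new shells are added.
These span different periods and groups, so the two trends combine.
B > C: both are in period 2; the period trend gives B the larger value.
S > B: the two effects oppose for this pair; the down-group effect wins (103 vs 85 pm).
I > S: the two effects oppose for this pair; the down-group effect wins (133 vs 103 pm).
Ca > I: the two effects oppose for this pair; the across-period effect wins (171 vs 133 pm).
For reference (pm): B 85, C 75, S 103, Ca 171, I 133.
So from smallest to largest: C < B < S < I < Ca.

C < B < S < I < Ca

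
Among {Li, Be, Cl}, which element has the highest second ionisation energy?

The second ionization energy removes an electron from the +1 ion. For each element: Li⁺ is the bare [He] core; Be⁺ still has 1 valence electron; Cl⁺ still has 6 valence electrons.
Pulling an electron out of a noble-gas core costs far more than removing a remaining valence electron, so Li sits at the high end of IE_2.
Valence configurations: Be⁺ [He]2s¹, Cl⁺ [Ne]3s²3p⁴.
Approximate IE_2 values (kJ/mol): Li 7298, Be 1757, Cl 2298.
Putting it together, IE_2: Be < Cl < Li.

Li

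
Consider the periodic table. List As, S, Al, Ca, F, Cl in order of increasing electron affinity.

Ca < Al < As < S < F < Cl

F is in period 2, group 17; Al is in period 3, group 13; S is in period 3, group 16; Cl is in period 3, group 17; Ca is in period 4, group 2; As is in period 4, group 15.
Adding an electron releases more energy for atoms nearer the top right (short of the noble gases).
Neither a single period nor a single group — weigh both effects.
Al > Ca: both effects reinforce here, so Al is clearly the higher of the two.
As > Al: the two effects oppose for this pair; the across-period effect wins (78 vs 42 kJ/mol).
S > As: both effects reinforce here, so S is clearly the higher of the two.
F > S: relative to S, both the across-period and down-group shifts push F's electron affinity up.
Cl > F: this pair runs against the simple trend — see the exception note.
Note the exception: Cl has a higher electron affinity than F, contrary to the simple trend — F's small 2p subshell makes the incoming electron feel strong e⁻–e⁻ repulsion, so Cl actually releases more energy on gaining an electron.
Approximate values (kJ/mol): F 328, Al 42, S 200, Cl 349, Ca 2, As 78.
So from lowest to highest: Ca < Al < As < S < F < Cl.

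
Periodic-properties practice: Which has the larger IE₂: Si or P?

After 1 electron has been removed, what remains? Si⁺ still has 3 valence electrons; P⁺ still has 4 valence electrons.
All are still removing valence electrons, so compare the +1 ions as you would atoms: IE_2 generally rises across a period (higher Z_eff) and falls down a group (larger shell), subject to the usual subshell exceptions.
Valence configurations: Si⁺ [Ne]3s²3p¹, P⁺ [Ne]3s²3p².
Approximate IE_2 values (kJ/mol): Si 1577, P 1907.
So the second ionization energies run Si < P.

P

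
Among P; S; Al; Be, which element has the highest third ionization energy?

Consider each +2 ion: P²⁺ still has 3 valence electrons; S²⁺ still has 4 valence electrons; Al²⁺ still has 1 valence electron; Be²⁺ is the bare [He] core.
Breaking into a closed-shell core is much more expensive than removing a leftover valence electron — Be has the largest IE_3 here.
Valence configurations: P²⁺ [Ne]3s²3p¹, S²⁺ [Ne]3s²3p², Al²⁺ [Ne]3s¹.
Tabulated IE_3 (kJ/mol): P 2914, S 3357, Al 2745, Be 14849.
Overall IE_3 order: Al < P < S < Be.

Be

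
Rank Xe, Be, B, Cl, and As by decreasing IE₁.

Be is in period 2, group 2; B is in period 2, group 13; Cl is in period 3, group 17; As is in period 4, group 15; Xe is in period 5, group 18.
IE₁ increases left→right with effective nuclear charge and decreases top→bottom as the valence shell moves farther out.
Here both period and group differ, so the two effects have to be weighed against each other.
Be > B: this pair runs against the simple trend — see the exception note.
As > Be: the two effects oppose for this pair; the across-period effect wins (947 vs 900 kJ/mol).
Xe > As: period and group pull opposite ways; the across-period shift dominates (1170 vs 947 kJ/mol).
Cl > Xe: the two effects oppose for this pair; the down-group effect wins (1251 vs 1170 kJ/mol).
Note the exception: Be has a higher first ionization energy than B, contrary to the simple trend — removing B's lone 2p electron is easier than breaking Be's filled 2s².
Approximate values (kJ/mol): Be 900, B 801, Cl 1251, As 947, Xe 1170.
So from highest to lowest: Cl > Xe > As > Be > B.

Cl, Xe, As, Be, B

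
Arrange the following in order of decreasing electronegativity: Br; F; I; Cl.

F > Cl > Br > I

F is in period 2, group 17; Cl is in period 3, group 17; Br is in period 4, group 17; I is in period 5, group 17.
EN rises left→right (higher Z_eff, smaller atoms) and falls top→bottom (larger, more shielded atoms).
All are in group 17, so electronegativity increases up the group.
So from highest to lowest: F > Cl > Br > I.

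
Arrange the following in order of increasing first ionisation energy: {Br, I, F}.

I < Br < F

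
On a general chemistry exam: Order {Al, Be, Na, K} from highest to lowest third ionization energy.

Be > Na > K > Al

The third ionization energy removes an electron from the +2 ion. For each element: Al²⁺ still has 1 valence electron; Be²⁺ is the bare [He] core; Na²⁺ is already 1 electron into the core; K²⁺ is already 1 electron into the core.
Pulling an electron out of a noble-gas core costs far more than removing a remaining valence electron, so K, Na and Be sit at the high end of IE_3.
Approximate IE_3 values (kJ/mol): Al 2745, Be 14849, Na 6910, K 4420.
Overall IE_3 order: Al < K < Na < Be.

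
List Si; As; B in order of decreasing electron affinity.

Si > As > B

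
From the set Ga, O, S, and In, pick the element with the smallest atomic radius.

O is in period 2, group 16; S is in period 3, group 16; Ga is in period 4, group 13; In is in period 5, group 13.
Moving right in a period, electrons are added to the same shell under a stronger nuclear pull, so atoms get smaller; moving down, a new shell is opened and atoms get larger.
These span different periods and groups, so the two trends combine.
S > O: S sits below O in group 16, so the down-group effect alone puts S larger.
Ga > S: relative to S, both the across-period and down-group shifts push Ga's atomic radius up.
In > Ga: In sits below Ga in group 13, so the down-group effect alone puts In larger.
Approximate values (pm): O 63, S 103, Ga 124, In 142.
The smallest atomic radius among these belongs to O.

O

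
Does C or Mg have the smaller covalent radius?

C is in period 2, group 14; Mg is in period 3, group 2.
Moving right in a period, electrons are added to the same shell under a stronger nuclear pull, so atoms get smaller; moving down, a new shell is opened and atoms get larger.
Here both period and group differ, so the two effects have to be weighed against each other.
Mg > C: both effects reinforce here, so Mg is clearly the larger of the two.
For reference (pm): C 75, Mg 139.
So C has the smaller covalent radius (C < Mg).

C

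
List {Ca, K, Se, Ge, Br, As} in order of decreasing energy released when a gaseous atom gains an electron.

Electron affinity generally becomes more exothermic across a period toward the halogens and less exothermic down a group.
All lie in period 4; the across-period trend (electron affinity increases left to right) applies, with the exception below.
Note the exception: K has a higher electron affinity than Ca, contrary to the simple trend — adding an electron to Ca (ns²) has to open a new, higher-energy np subshell, which is unfavourable.
Note the exception: Ge has a higher electron affinity than As, contrary to the simple trend — adding an electron to As's half-filled 4p³ is unfavourable, so Ge (4p²) has the more exothermic EA.
For reference (kJ/mol): K 48, Ca 2, Ge 119, As 78, Se 195, Br 325.
So from highest to lowest: Br > Se > Ge > As > K > Ca.

Br > Se > Ge > As > K > Ca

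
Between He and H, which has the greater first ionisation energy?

He

H is in period 1, group 1; He is in period 1, group 18.
Removing the outermost electron gets harder across a period and easier down a group.
All lie in period 1, so first ionization energy increases left to right.
So He has the greater first ionisation energy (He > H).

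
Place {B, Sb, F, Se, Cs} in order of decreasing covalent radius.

B is in period 2, group 13; F is in period 2, group 17; Se is in period 4, group 16; Sb is in period 5, group 15; Cs is in period 6, group 1.
Across a period the added protons contract the valence shell; down a group each new principal shell makes the atom larger.
Neither a single period nor a single group — weigh both effects.
B > F: both are in period 2; the period trend gives B the larger value.
Se > B: the two effects oppose for this pair; the down-group effect wins (116 vs 85 pm).
Sb > Se: both effects reinforce here, so Sb is clearly the larger of the two.
Cs > Sb: relative to Sb, both the across-period and down-group shifts push Cs's atomic radius up.
Tabulated atomic radius (pm): B 85, F 64, Se 116, Sb 140, Cs 232.
So from largest to smallest: Cs > Sb > Se > B > F.

Cs > Sb > Se > B > F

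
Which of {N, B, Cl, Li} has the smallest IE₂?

Cl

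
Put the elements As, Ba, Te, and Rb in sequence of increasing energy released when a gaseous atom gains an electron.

EA tends to increase across a period and decrease down a group, though the pattern is less regular than for IE or radius.
These span different periods and groups, so the two trends combine.
Rb > Ba: the two effects oppose for this pair; the down-group effect wins (47 vs 14 kJ/mol).
As > Rb: relative to Rb, both the across-period and down-group shifts push As's electron affinity up.
Te > As: the two effects oppose for this pair; the across-period effect wins (190 vs 78 kJ/mol).
Approximate values (kJ/mol): As 78, Rb 47, Te 190, Ba 14.
So from lowest to highest: Ba < Rb < As < Te.

Ba < Rb < As < Te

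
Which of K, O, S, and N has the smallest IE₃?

After 2 electrons have been removed, what remains? K²⁺ is already 1 electron into the core; O²⁺ still has 4 valence electrons; S²⁺ still has 4 valence electrons; N²⁺ still has 3 valence electrons.
Usually core removal costs more than valence removal, but here the competition is close: a tightly held n=2 valence electron can cost more to remove than an n=3 core electron, so the actual values have to decide it.
Valence configurations: O²⁺ [He]2s²2p², S²⁺ [Ne]3s²3p², N²⁺ [He]2s²2p¹.
The numbers (kJ/mol): K 4420, O 5300, S 3357, N 4578.
Putting it together, IE_3: S < K < N < O.

S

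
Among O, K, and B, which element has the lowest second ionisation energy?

B

After 1 electron has been removed, what remains? O⁺ still has 5 valence electrons; K⁺ is the bare [Ar] core; B⁺ still has 2 valence electrons.
Usually core removal costs more than valence removal, but here the competition is close: a tightly held n=2 valence electron can cost more to remove than an n=3 core electron, so the actual values have to decide it.
Valence configurations: O⁺ [He]2s²2p³, B⁺ [He]2s².
Approximate IE_2 values (kJ/mol): O 3388, K 3052, B 2427.
So the second ionization energies run B < K < O.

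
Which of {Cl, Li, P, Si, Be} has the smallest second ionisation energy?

Consider each +1 ion: Cl⁺ still has 6 valence electrons; Li⁺ is the bare [He] core; P⁺ still has 4 valence electrons; Si⁺ still has 3 valence electrons; Be⁺ still has 1 valence electron.
Breaking into a closed-shell core is much more expensive than removing a leftover valence electron — Li has the largest IE_2 here.
Valence configurations: Cl⁺ [Ne]3s²3p⁴, P⁺ [Ne]3s²3p², Si⁺ [Ne]3s²3p¹, Be⁺ [He]2s¹.
Tabulated IE_2 (kJ/mol): Cl 2298, Li 7298, P 1907, Si 1577, Be 1757.
Putting it together, IE_2: Si < Be < P < Cl < Li.

Si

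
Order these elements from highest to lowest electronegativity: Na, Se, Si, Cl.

Electronegativity increases across a period and decreases down a group, tracking effective nuclear charge and atomic size.
Here both period and group differ, so the two effects have to be weighed against each other.
Si > Na: Si lies to the right of Na in period 3, so the across-period effect alone puts Si higher.
Se > Si: the two effects oppose for this pair; the across-period effect wins (2.55 vs 1.90).
Cl > Se: relative to Se, both the across-period and down-group shifts push Cl's electronegativity up.
Approximate values (Pauling): Na 0.93, Si 1.90, Cl 3.16, Se 2.55.
So from highest to lowest: Cl > Se > Si > Na.

Cl > Se > Si > Na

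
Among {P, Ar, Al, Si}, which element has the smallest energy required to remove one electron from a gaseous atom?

Al is in period 3, group 13; Si is in period 3, group 14; P is in period 3, group 15; Ar is in period 3, group 18.
IE₁ increases left→right with effective nuclear charge and decreases top→bottom as the valence shell moves farther out.
All lie in period 3, so first ionization energy increases left to right.
The smallest energy required to remove one electron from a gaseous atom among these belongs to Al.

Al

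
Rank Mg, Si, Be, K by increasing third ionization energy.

After 2 electrons have been removed, what remains? Mg²⁺ is the bare [Ne] core; Si²⁺ still has 2 valence electrons; Be²⁺ is the bare [He] core; K²⁺ is already 1 electron into the core.
Core electrons are held far more tightly than valence electrons, so K, Mg and Be top the IE_3 order.
The numbers (kJ/mol): Mg 7733, Si 3232, Be 14849, K 4420.
Hence IE_3: Si < K < Mg < Be.

Si < K < Mg < Be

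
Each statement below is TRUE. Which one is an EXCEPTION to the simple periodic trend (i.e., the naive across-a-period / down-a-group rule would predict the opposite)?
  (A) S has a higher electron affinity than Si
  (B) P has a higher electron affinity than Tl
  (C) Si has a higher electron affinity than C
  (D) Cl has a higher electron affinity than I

The general trend: electron affinity increases across a period and decreases down a group.
(A) S (period 3, group 16) vs Si (period 3, group 14): the stated order agrees with the simple trend.
(B) P (period 3, group 15) vs Tl (period 6, group 13): the stated order agrees with the simple trend.
(C) Si (period 3, group 14) vs C (period 2, group 14): the stated order contradicts the simple trend.
(D) Cl (period 3, group 17) vs I (period 5, group 17): the stated order agrees with the simple trend.
The exception is (C): Si's larger, more diffuse 3p orbitals accept an added electron slightly more readily than C's compact 2p.

(C)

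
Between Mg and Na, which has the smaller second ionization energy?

Mg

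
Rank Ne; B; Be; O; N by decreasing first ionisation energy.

Ne > N > O > Be > B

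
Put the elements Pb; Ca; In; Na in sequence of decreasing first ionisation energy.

Pb > Ca > In > Na

First ionization energy rises across a period (greater Z_eff holds electrons more tightly) and falls down a group (valence electrons are farther from the nucleus).
These sit on a diagonal, where the across-period and down-group effects partly cancel.
In > Na: the two effects oppose for this pair; the across-period effect wins (558 vs 496 kJ/mol).
Ca > In: period and group pull opposite ways; the down-group shift dominates (590 vs 558 kJ/mol).
Pb > Ca: the two effects oppose for this pair; the across-period effect wins (716 vs 590 kJ/mol).
For reference (kJ/mol): Na 496, Ca 590, In 558, Pb 716.
So from highest to lowest: Pb > Ca > In > Na.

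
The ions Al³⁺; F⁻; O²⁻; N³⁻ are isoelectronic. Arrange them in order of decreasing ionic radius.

All of these have 10 electrons, so size is governed by nuclear charge alone: the more protons, the stronger the pull on the same electron cloud, and the smaller the ion.
Nuclear charges: Al³⁺ (Z=13), F⁻ (Z=9), O²⁻ (Z=8), N³⁻ (Z=7).
Largest to smallest: N³⁻ > O²⁻ > F⁻ > Al³⁺.

N³⁻, O²⁻, F⁻, Al³⁺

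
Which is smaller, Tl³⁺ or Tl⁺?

Tl³⁺

Both ions have Z = 81 protons, but Tl³⁺ has lost more electrons, so its remaining electrons feel a larger effective nuclear charge per electron and are pulled in more tightly.
Higher positive charge → smaller ion, so Tl⁺ > Tl³⁺.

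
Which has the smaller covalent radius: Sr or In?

In

Moving right in a period, electrons are added to the same shell under a stronger nuclear pull, so atoms get smaller; moving down, a new shell is opened and atoms get larger.
All lie in period 5, so atomic radius increases right to left.
So In has the smaller covalent radius (In < Sr).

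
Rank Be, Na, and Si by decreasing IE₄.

Be, Na, Si

Consider each +3 ion: Be³⁺ is already 1 electron into the core; Na³⁺ is already 2 electrons into the core; Si³⁺ still has 1 valence electron.
Pulling an electron out of a noble-gas core costs far more than removing a remaining valence electron, so Na and Be sit at the high end of IE_4.
Approximate IE_4 values (kJ/mol): Be 21007, Na 9543, Si 4356.
Putting it together, IE_4: Si < Na < Be.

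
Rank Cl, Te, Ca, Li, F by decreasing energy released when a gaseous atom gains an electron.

Cl, F, Te, Li, Ca

Li is in period 2, group 1; F is in period 2, group 17; Cl is in period 3, group 17; Ca is in period 4, group 2; Te is in period 5, group 16.
EA tends to increase across a period and decrease down a group, though the pattern is less regular than for IE or radius.
Here both period and group differ, so the two effects have to be weighed against each other.
Li > Ca: period and group pull opposite ways; the down-group shift dominates (60 vs 2 kJ/mol).
Te > Li: the two effects oppose for this pair; the across-period effect wins (190 vs 60 kJ/mol).
F > Te: both effects reinforce here, so F is clearly the higher of the two.
Cl > F: this pair runs against the simple trend — see the exception note.
Note the exception: Cl has a higher electron affinity than F, contrary to the simple trend — F's small 2p subshell makes the incoming electron feel strong e⁻–e⁻ repulsion, so Cl actually releases more energy on gaining an electron.
Tabulated electron affinity (kJ/mol): Li 60, F 328, Cl 349, Ca 2, Te 190.
So from highest to lowest: Cl > F > Te > Li > Ca.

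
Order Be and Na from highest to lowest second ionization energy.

IE_2 is the cost of taking one more electron from the +1 cation: Be⁺ still has 1 valence electron; Na⁺ is the bare [Ne] core.
Pulling an electron out of a noble-gas core costs far more than removing a remaining valence electron, so Na sits at the high end of IE_2.
Tabulated IE_2 (kJ/mol): Be 1757, Na 4562.
Putting it together, IE_2: Be < Na.

Na, Be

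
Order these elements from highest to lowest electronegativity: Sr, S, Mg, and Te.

S, Te, Mg, Sr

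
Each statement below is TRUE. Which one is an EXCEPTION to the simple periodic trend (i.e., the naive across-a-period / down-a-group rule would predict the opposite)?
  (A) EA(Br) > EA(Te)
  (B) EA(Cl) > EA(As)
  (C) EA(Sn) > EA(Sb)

(C)

The general trend: electron affinity increases across a period and decreases down a group.
(A) Br (period 4, group 17) vs Te (period 5, group 16): the stated order agrees with the simple trend.
(B) Cl (period 3, group 17) vs As (period 4, group 15): the stated order agrees with the simple trend.
(C) Sn (period 5, group 14) vs Sb (period 5, group 15): the stated order contradicts the simple trend.
The exception is (C): adding an electron to Sb's half-filled 5p³ is unfavourable, so Sn has the more exothermic EA.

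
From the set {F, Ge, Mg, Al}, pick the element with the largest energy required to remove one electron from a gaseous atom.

F

F is in period 2, group 17; Mg is in period 3, group 2; Al is in period 3, group 13; Ge is in period 4, group 14.
First ionization energy rises across a period (greater Z_eff holds electrons more tightly) and falls down a group (valence electrons are farther from the nucleus).
These span different periods and groups, so the two trends combine.
Mg > Al: this pair runs against the simple trend — see the exception note.
Ge > Mg: period and group pull opposite ways; the across-period shift dominates (762 vs 738 kJ/mol).
F > Ge: both effects reinforce here, so F is clearly the higher of the two.
Note the exception: Mg has a higher first ionization energy than Al, contrary to the simple trend — Al's single 3p electron is easier to remove than one from Mg's filled 3s².
Approximate values (kJ/mol): F 1681, Mg 738, Al 578, Ge 762.
The largest energy required to remove one electron from a gaseous atom among these belongs to F.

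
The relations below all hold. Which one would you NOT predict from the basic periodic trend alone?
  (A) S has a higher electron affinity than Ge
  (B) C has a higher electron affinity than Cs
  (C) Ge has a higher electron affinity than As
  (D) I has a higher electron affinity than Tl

(C)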